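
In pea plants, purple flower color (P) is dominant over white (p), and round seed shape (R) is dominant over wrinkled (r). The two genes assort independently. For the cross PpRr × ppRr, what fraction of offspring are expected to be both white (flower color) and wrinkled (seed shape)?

Dihybrid cross PpRr × ppRr — consider each gene separately:
flower color: Pp × pp → 2 Pp, 2 pp → 2 P_ : 2 pp (out of 4)
seed shape: Rr × Rr → 1 RR, 2 Rr, 1 rr → 3 R_ : 1 rr (out of 4)
Looking for: white (pp) and wrinkled (rr)
P(white) = 2/4, P(wrinkled) = 1/4
P(both) = 2/4 × 1/4 = 2/16 = 1/8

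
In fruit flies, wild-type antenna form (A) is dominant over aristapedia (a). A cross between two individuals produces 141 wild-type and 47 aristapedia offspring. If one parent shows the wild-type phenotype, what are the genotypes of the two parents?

Observed offspring: 141 wild-type, 47 aristapedia
The observed ratio simplifies to 3:1. Aristapedia (aa) offspring appear, so each parent must contribute one a allele. The parent stated to show wild-type carries A, so it is Aa. The other parent is then either Aa or aa: Aa × aa would give a 1:1 split, whereas Aa × Aa gives 3:1 — matching the data. So both parents are heterozygous (Aa × Aa).
Parent genotypes: Aa × Aa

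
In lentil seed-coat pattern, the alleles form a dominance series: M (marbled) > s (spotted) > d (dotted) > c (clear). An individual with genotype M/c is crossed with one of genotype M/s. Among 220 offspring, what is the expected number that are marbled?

Cross: M/c × M/s
Allele dominance: M > s > d > c
Offspring genotypes: 1 M/M, 1 M/s, 1 M/c, 1 s/c
Phenotype counts: 3 marbled, 1 spotted
marbled: 3 out of 4 → fraction 3/4
Expected count = 3/4 × 220 = 165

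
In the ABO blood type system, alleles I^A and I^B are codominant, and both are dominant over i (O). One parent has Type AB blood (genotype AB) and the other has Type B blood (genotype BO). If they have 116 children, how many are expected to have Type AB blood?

Cross: AB × BO
Possible offspring genotypes: 1 AB, 1 AO, 1 BB, 1 BO
Blood type counts: 1 Type AB, 1 Type A, 2 Type B
Probability of Type AB: 1/4
Expected count = 1/4 × 116 = 29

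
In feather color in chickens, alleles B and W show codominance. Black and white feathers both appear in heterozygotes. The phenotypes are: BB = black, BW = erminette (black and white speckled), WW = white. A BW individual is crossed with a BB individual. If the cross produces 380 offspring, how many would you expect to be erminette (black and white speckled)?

Punnett square for BW × BB:
Offspring genotypes: 2 BB, 2 BW
Phenotype counts: 2 black, 2 erminette (black and white speckled)
erminette (black and white speckled): 2 out of 4 → fraction 1/2
Expected count = 1/2 × 380 = 190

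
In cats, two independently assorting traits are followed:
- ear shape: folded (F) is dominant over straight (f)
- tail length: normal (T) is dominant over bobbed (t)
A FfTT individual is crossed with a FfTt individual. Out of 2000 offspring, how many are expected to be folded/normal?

Dihybrid cross FfTT × FfTt — consider each gene separately:
ear shape: Ff × Ff → 1 FF, 2 Ff, 1 ff → 3 F_ : 1 ff (out of 4)
tail length: TT × Tt → 2 TT, 2 Tt → 4 T_ (out of 4)
Combine (counts out of 4 × 4 = 16): folded/normal (F_T_) = 3×4 = 12; straight/normal (ffT_) = 1×4 = 4
Phenotype counts (out of 16): 12 folded/normal, 4 straight/normal
folded/normal: 12 out of 16 → fraction 3/4
Expected count = 3/4 × 2000 = 1500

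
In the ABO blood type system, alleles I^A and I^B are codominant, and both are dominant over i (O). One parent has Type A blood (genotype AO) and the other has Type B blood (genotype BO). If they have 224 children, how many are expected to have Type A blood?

Cross: AO × BO
Possible offspring genotypes: 1 AB, 1 AO, 1 BO, 1 OO
Blood type counts: 1 Type AB, 1 Type A, 1 Type B, 1 Type O
Probability of Type A: 1/4
Expected count = 1/4 × 224 = 56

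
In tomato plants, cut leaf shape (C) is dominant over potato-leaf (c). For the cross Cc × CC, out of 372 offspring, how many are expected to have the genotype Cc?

Punnett square for Cc × CC:
Offspring genotypes: 2 CC, 2 Cc
Total offspring: 4
Count with target: 2
Probability: 2/4 = 1/2
Expected count = 1/2 × 372 = 186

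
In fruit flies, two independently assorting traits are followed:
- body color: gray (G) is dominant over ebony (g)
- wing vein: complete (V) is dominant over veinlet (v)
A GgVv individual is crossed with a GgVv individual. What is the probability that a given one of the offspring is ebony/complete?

Dihybrid cross GgVv × GgVv — consider each gene separately:
body color: Gg × Gg → 1 GG, 2 Gg, 1 gg → 3 G_ : 1 gg (out of 4)
wing vein: Vv × Vv → 1 VV, 2 Vv, 1 vv → 3 V_ : 1 vv (out of 4)
Combine (counts out of 4 × 4 = 16): gray/complete (G_V_) = 3×3 = 9; gray/veinlet (G_vv) = 3×1 = 3; ebony/complete (ggV_) = 1×3 = 3; ebony/veinlet (ggvv) = 1×1 = 1
Phenotype counts (out of 16): 9 gray/complete, 3 gray/veinlet, 3 ebony/complete, 1 ebony/veinlet
ebony/complete: 3 out of 16
Probability: 3/16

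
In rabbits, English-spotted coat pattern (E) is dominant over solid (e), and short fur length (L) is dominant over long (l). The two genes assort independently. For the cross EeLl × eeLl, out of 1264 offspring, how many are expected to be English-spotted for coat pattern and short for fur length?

Dihybrid cross EeLl × eeLl — consider each gene separately:
coat pattern: Ee × ee → 2 Ee, 2 ee → 2 E_ : 2 ee (out of 4)
fur length: Ll × Ll → 1 LL, 2 Ll, 1 ll → 3 L_ : 1 ll (out of 4)
Looking for: English-spotted (E_) and short (L_)
P(English-spotted) = 2/4, P(short) = 3/4
P(both) = 2/4 × 3/4 = 6/16 = 3/8
Expected count = 3/8 × 1264 = 474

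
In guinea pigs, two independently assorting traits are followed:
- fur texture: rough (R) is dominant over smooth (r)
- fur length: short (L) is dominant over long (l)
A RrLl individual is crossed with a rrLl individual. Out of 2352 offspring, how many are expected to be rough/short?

Dihybrid cross RrLl × rrLl — consider each gene separately:
fur texture: Rr × rr → 2 Rr, 2 rr → 2 R_ : 2 rr (out of 4)
fur length: Ll × Ll → 1 LL, 2 Ll, 1 ll → 3 L_ : 1 ll (out of 4)
Combine (counts out of 4 × 4 = 16): rough/short (R_L_) = 2×3 = 6; rough/long (R_ll) = 2×1 = 2; smooth/short (rrL_) = 2×3 = 6; smooth/long (rrll) = 2×1 = 2
Phenotype counts (out of 16): 6 rough/short, 2 rough/long, 6 smooth/short, 2 smooth/long
rough/short: 6 out of 16 → fraction 3/8
Expected count = 3/8 × 2352 = 882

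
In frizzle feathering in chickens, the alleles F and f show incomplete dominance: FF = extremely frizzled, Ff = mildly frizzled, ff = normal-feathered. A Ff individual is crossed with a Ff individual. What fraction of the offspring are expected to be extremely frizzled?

Punnett square for Ff × Ff:
Offspring genotypes: 1 FF, 2 Ff, 1 ff
Phenotype counts: 1 extremely frizzled, 2 mildly frizzled, 1 normal-feathered
extremely frizzled: 1 out of 4
Probability: 1/4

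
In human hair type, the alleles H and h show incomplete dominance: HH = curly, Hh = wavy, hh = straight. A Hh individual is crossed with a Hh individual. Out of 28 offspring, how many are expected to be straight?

Punnett square for Hh × Hh:
Offspring genotypes: 1 HH, 2 Hh, 1 hh
Phenotype counts: 1 curly, 2 wavy, 1 straight
straight: 1 out of 4 → fraction 1/4
Expected count = 1/4 × 28 = 7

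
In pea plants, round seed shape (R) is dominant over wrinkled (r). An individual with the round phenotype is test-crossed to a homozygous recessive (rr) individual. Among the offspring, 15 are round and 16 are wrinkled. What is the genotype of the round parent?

Test cross: ? × rr
Offspring: 15 round, 16 wrinkled — approximately 1:1.
A 1:1 ratio in a test cross indicates the unknown parent is heterozygous (Rr).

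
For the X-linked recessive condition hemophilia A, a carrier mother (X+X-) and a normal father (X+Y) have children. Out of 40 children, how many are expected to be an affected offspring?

Cross: X+X- × X+Y
Offspring: 1 X+X+, 1 X+Y, 1 X+X-, 1 X-Y
Probability of an affected offspring: 1/4
Expected count = 1/4 × 40 = 10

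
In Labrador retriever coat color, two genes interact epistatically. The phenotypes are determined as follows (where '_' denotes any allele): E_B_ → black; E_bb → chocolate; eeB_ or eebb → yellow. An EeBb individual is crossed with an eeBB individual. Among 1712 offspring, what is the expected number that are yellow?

Cross: EeBb × eeBB — consider each gene separately:
E gene: Ee × ee → 2 Ee, 2 ee → 2 E_ : 2 ee (out of 4)
B gene: Bb × BB → 2 BB, 2 Bb → 4 B_ (out of 4)
Genotype classes (out of 4 × 4 = 16): E_B_ = 2×4 = 8; eeB_ = 2×4 = 8
Apply the phenotype rules: E_B_ (8) → black; eeB_ (8) → yellow
Phenotype counts (out of 16): 8 black, 8 yellow
yellow: 8 out of 16 → fraction 1/2
Expected count = 1/2 × 1712 = 856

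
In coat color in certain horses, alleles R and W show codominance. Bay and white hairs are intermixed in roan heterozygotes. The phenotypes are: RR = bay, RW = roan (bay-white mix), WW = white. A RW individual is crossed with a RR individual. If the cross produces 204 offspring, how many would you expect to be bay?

Punnett square for RW × RR:
Offspring genotypes: 2 RR, 2 RW
Phenotype counts: 2 bay, 2 roan (bay-white mix)
bay: 2 out of 4 → fraction 1/2
Expected count = 1/2 × 204 = 102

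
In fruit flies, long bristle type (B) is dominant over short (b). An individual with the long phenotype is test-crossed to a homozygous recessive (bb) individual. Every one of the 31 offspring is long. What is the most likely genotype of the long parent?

Test cross: ? × bb
All offspring are long.
If the unknown parent were heterozygous (Bb), about half of 31 offspring would be short; none are. The unknown parent is most likely homozygous dominant (BB).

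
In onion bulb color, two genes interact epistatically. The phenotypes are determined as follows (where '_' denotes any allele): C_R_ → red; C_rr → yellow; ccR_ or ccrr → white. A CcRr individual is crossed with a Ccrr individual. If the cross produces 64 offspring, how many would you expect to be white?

Cross: CcRr × Ccrr — consider each gene separately:
C gene: Cc × Cc → 1 CC, 2 Cc, 1 cc → 3 C_ : 1 cc (out of 4)
R gene: Rr × rr → 2 Rr, 2 rr → 2 R_ : 2 rr (out of 4)
Genotype classes (out of 4 × 4 = 16): C_R_ = 3×2 = 6; C_rr = 3×2 = 6; ccR_ = 1×2 = 2; ccrr = 1×2 = 2
Apply the phenotype rules: C_R_ (6) → red; C_rr (6) → yellow; ccR_ (2) + ccrr (2) → white
Phenotype counts (out of 16): 6 red, 6 yellow, 4 white
white: 4 out of 16 → fraction 1/4
Expected count = 1/4 × 64 = 16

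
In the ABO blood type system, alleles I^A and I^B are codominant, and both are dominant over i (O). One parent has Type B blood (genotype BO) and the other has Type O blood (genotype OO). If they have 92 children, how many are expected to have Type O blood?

Cross: BO × OO
Possible offspring genotypes: 2 BO, 2 OO
Blood type counts: 2 Type B, 2 Type O
Probability of Type O: 2/4 = 1/2
Expected count = 1/2 × 92 = 46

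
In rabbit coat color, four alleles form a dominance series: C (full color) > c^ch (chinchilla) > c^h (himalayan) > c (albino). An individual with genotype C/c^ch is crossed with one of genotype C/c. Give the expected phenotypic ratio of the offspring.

Cross: C/c^ch × C/c
Allele dominance: C > c^ch > c^h > c
Offspring genotypes: 1 C/C, 1 C/c, 1 C/c^ch, 1 c^ch/c
Phenotype counts: 3 full color, 1 chinchilla
Ratio: 3 full color : 1 chinchilla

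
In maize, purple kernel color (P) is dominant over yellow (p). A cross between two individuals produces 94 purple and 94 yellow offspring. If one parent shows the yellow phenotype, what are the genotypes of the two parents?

Observed offspring: 94 purple, 94 yellow
The observed ratio simplifies to 1:1. One parent shows yellow, so its genotype must be pp. A 1:1 offspring split requires the other parent to be heterozygous (Pp).
Parent genotypes: pp × Pp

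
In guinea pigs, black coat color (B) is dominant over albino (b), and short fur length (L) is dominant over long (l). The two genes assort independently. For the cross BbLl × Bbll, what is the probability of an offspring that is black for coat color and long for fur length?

Dihybrid cross BbLl × Bbll — consider each gene separately:
coat color: Bb × Bb → 1 BB, 2 Bb, 1 bb → 3 B_ : 1 bb (out of 4)
fur length: Ll × ll → 2 Ll, 2 ll → 2 L_ : 2 ll (out of 4)
Looking for: black (B_) and long (ll)
P(black) = 3/4, P(long) = 2/4
P(both) = 3/4 × 2/4 = 6/16 = 3/8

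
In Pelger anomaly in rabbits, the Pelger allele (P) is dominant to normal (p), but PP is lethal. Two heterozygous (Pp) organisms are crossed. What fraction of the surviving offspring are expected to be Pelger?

Cross: Pp × Pp
Punnett square offspring (before lethality): 1 PP, 2 Pp, 1 pp
The PP genotype is lethal (embryos die); surviving offspring: 2 Pp, 1 pp
Pelger: 2 out of 3
Probability: 2/3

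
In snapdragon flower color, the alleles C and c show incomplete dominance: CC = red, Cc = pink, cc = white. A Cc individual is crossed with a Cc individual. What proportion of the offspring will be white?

Punnett square for Cc × Cc:
Offspring genotypes: 1 CC, 2 Cc, 1 cc
Phenotype counts: 1 red, 2 pink, 1 white
white: 1 out of 4
Probability: 1/4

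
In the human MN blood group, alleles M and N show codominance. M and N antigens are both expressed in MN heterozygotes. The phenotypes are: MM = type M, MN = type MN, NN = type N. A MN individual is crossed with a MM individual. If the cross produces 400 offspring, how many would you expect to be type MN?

Punnett square for MN × MM:
Offspring genotypes: 2 MM, 2 MN
Phenotype counts: 2 type M, 2 type MN
type MN: 2 out of 4 → fraction 1/2
Expected count = 1/2 × 400 = 200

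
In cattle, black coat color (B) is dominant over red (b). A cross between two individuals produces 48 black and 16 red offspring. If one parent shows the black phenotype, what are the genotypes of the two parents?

Observed offspring: 48 black, 16 red
The observed ratio simplifies to 3:1. Red (bb) offspring appear, so each parent must contribute one b allele. The parent stated to show black carries B, so it is Bb. The other parent is then either Bb or bb: Bb × bb would give a 1:1 split, whereas Bb × Bb gives 3:1 — matching the data. So both parents are heterozygous (Bb × Bb).
Parent genotypes: Bb × Bb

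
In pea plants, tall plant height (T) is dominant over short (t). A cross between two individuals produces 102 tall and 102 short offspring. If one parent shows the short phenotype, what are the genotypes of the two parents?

Observed offspring: 102 tall, 102 short
The observed ratio simplifies to 1:1. One parent shows short, so its genotype must be tt. A 1:1 offspring split requires the other parent to be heterozygous (Tt).
Parent genotypes: tt × Tt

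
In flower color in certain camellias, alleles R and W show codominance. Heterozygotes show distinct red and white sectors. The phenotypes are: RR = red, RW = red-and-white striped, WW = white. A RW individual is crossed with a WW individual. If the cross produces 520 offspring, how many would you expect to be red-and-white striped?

Punnett square for RW × WW:
Offspring genotypes: 2 RW, 2 WW
Phenotype counts: 2 red-and-white striped, 2 white
red-and-white striped: 2 out of 4 → fraction 1/2
Expected count = 1/2 × 520 = 260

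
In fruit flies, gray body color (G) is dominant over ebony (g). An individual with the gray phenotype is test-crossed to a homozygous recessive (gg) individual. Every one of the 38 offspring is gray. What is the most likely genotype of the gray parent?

Test cross: ? × gg
All offspring are gray.
If the unknown parent were heterozygous (Gg), about half of 38 offspring would be ebony; none are. The unknown parent is most likely homozygous dominant (GG).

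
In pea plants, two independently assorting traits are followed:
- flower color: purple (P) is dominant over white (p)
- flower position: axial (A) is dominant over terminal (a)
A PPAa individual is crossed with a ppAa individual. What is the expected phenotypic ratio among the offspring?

Dihybrid cross PPAa × ppAa — consider each gene separately:
flower color: PP × pp → 4 Pp → 4 P_ (out of 4)
flower position: Aa × Aa → 1 AA, 2 Aa, 1 aa → 3 A_ : 1 aa (out of 4)
Combine (counts out of 4 × 4 = 16): purple/axial (P_A_) = 4×3 = 12; purple/terminal (P_aa) = 4×1 = 4
Phenotype counts (out of 16): 12 purple/axial, 4 purple/terminal
Ratio: 3 purple/axial : 1 purple/terminal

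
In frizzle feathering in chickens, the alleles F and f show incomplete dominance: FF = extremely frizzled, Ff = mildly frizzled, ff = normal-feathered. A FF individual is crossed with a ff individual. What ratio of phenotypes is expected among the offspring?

Punnett square for FF × ff:
Offspring genotypes: 4 Ff
Phenotype counts: 4 mildly frizzled
Ratio: all mildly frizzled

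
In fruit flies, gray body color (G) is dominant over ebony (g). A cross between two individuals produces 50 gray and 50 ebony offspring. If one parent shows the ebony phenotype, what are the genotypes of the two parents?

Observed offspring: 50 gray, 50 ebony
The observed ratio simplifies to 1:1. One parent shows ebony, so its genotype must be gg. A 1:1 offspring split requires the other parent to be heterozygous (Gg).
Parent genotypes: gg × Gg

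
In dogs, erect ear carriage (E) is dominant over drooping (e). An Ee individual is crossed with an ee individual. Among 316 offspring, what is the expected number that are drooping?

Punnett square for Ee × ee:
Offspring genotypes: 2 Ee, 2 ee
erect: 2, drooping: 2
drooping: 2 out of 4 → fraction 1/2
Expected count = 1/2 × 316 = 158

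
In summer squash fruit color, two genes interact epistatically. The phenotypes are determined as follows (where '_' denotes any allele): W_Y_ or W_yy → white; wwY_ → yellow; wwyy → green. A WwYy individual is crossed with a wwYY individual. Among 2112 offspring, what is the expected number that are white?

Cross: WwYy × wwYY — consider each gene separately:
W gene: Ww × ww → 2 Ww, 2 ww → 2 W_ : 2 ww (out of 4)
Y gene: Yy × YY → 2 YY, 2 Yy → 4 Y_ (out of 4)
Genotype classes (out of 4 × 4 = 16): W_Y_ = 2×4 = 8; wwY_ = 2×4 = 8
Apply the phenotype rules: W_Y_ (8) → white; wwY_ (8) → yellow
Phenotype counts (out of 16): 8 white, 8 yellow
white: 8 out of 16 → fraction 1/2
Expected count = 1/2 × 2112 = 1056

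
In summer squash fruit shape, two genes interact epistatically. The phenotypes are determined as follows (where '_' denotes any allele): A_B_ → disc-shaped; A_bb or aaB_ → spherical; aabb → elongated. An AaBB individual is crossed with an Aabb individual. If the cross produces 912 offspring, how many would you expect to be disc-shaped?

Cross: AaBB × Aabb — consider each gene separately:
A gene: Aa × Aa → 1 AA, 2 Aa, 1 aa → 3 A_ : 1 aa (out of 4)
B gene: BB × bb → 4 Bb → 4 B_ (out of 4)
Genotype classes (out of 4 × 4 = 16): A_B_ = 3×4 = 12; aaB_ = 1×4 = 4
Apply the phenotype rules: A_B_ (12) → disc-shaped; aaB_ (4) → spherical
Phenotype counts (out of 16): 12 disc-shaped, 4 spherical
disc-shaped: 12 out of 16 → fraction 3/4
Expected count = 3/4 × 912 = 684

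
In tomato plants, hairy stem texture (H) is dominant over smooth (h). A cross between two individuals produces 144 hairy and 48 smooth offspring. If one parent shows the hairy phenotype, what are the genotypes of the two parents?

Observed offspring: 144 hairy, 48 smooth
The observed ratio simplifies to 3:1. Smooth (hh) offspring appear, so each parent must contribute one h allele. The parent stated to show hairy carries H, so it is Hh. The other parent is then either Hh or hh: Hh × hh would give a 1:1 split, whereas Hh × Hh gives 3:1 — matching the data. So both parents are heterozygous (Hh × Hh).
Parent genotypes: Hh × Hh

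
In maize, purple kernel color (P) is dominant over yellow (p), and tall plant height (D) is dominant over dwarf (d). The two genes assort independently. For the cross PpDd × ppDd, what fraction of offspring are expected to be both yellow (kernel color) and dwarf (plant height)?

Dihybrid cross PpDd × ppDd — consider each gene separately:
kernel color: Pp × pp → 2 Pp, 2 pp → 2 P_ : 2 pp (out of 4)
plant height: Dd × Dd → 1 DD, 2 Dd, 1 dd → 3 D_ : 1 dd (out of 4)
Looking for: yellow (pp) and dwarf (dd)
P(yellow) = 2/4, P(dwarf) = 1/4
P(both) = 2/4 × 1/4 = 2/16 = 1/8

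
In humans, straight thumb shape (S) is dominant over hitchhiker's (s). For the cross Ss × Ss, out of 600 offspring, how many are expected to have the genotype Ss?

Punnett square for Ss × Ss:
Offspring genotypes: 1 SS, 2 Ss, 1 ss
Total offspring: 4
Count with target: 2
Probability: 2/4 = 1/2
Expected count = 1/2 × 600 = 300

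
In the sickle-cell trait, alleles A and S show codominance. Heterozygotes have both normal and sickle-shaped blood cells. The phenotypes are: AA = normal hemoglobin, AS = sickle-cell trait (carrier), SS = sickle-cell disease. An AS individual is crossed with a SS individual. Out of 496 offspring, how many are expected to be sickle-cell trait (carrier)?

Punnett square for AS × SS:
Offspring genotypes: 2 AS, 2 SS
Phenotype counts: 2 sickle-cell trait (carrier), 2 sickle-cell disease
sickle-cell trait (carrier): 2 out of 4 → fraction 1/2
Expected count = 1/2 × 496 = 248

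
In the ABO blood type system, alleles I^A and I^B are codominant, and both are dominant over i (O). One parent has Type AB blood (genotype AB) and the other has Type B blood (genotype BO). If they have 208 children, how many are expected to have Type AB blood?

Cross: AB × BO
Possible offspring genotypes: 1 AB, 1 AO, 1 BB, 1 BO
Blood type counts: 1 Type AB, 1 Type A, 2 Type B
Probability of Type AB: 1/4
Expected count = 1/4 × 208 = 52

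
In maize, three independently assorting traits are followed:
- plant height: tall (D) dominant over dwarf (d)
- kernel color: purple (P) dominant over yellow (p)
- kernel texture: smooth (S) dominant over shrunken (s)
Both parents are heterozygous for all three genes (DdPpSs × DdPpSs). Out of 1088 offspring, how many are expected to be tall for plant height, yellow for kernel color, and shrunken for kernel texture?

Trihybrid cross: DdPpSs × DdPpSs
Each trait segregates independently with a 3:1 phenotypic ratio, so each gene contributes 3/4 (dominant) or 1/4 (recessive).
Target: tall (plant height), yellow (kernel color), shrunken (kernel texture)
Probability = product of independent per-trait probabilities
= 3/4 × 1/4 × 1/4 = 3/64
Expected count = 3/64 × 1088 = 51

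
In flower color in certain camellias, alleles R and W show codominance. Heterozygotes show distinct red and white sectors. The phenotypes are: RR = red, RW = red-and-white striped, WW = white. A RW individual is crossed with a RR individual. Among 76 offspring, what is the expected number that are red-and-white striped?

Punnett square for RW × RR:
Offspring genotypes: 2 RR, 2 RW
Phenotype counts: 2 red, 2 red-and-white striped
red-and-white striped: 2 out of 4 → fraction 1/2
Expected count = 1/2 × 76 = 38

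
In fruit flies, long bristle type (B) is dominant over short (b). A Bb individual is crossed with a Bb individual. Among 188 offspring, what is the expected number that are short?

Punnett square for Bb × Bb:
Offspring genotypes: 1 BB, 2 Bb, 1 bb
long: 3, short: 1
short: 1 out of 4 → fraction 1/4
Expected count = 1/4 × 188 = 47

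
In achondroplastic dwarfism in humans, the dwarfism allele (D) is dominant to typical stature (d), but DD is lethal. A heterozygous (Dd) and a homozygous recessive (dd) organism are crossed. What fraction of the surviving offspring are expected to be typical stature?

Cross: Dd × dd
Punnett square offspring (before lethality): 2 Dd, 2 dd
No DD offspring are produced in this cross.
typical stature: 2 out of 4
Probability: 2/4 = 1/2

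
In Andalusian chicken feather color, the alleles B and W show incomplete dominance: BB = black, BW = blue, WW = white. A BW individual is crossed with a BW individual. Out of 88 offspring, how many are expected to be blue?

Punnett square for BW × BW:
Offspring genotypes: 1 BB, 2 BW, 1 WW
Phenotype counts: 1 black, 2 blue, 1 white
blue: 2 out of 4 → fraction 1/2
Expected count = 1/2 × 88 = 44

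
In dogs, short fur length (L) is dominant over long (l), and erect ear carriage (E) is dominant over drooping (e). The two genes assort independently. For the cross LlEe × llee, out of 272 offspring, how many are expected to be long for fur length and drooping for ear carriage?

Dihybrid cross LlEe × llee — consider each gene separately:
fur length: Ll × ll → 2 Ll, 2 ll → 2 L_ : 2 ll (out of 4)
ear carriage: Ee × ee → 2 Ee, 2 ee → 2 E_ : 2 ee (out of 4)
Looking for: long (ll) and drooping (ee)
P(long) = 2/4, P(drooping) = 2/4
P(both) = 2/4 × 2/4 = 4/16 = 1/4
Expected count = 1/4 × 272 = 68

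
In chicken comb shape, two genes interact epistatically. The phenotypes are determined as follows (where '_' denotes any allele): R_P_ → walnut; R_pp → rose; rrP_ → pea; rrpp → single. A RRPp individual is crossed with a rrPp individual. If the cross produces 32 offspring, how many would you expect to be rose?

Cross: RRPp × rrPp — consider each gene separately:
R gene: RR × rr → 4 Rr → 4 R_ (out of 4)
P gene: Pp × Pp → 1 PP, 2 Pp, 1 pp → 3 P_ : 1 pp (out of 4)
Genotype classes (out of 4 × 4 = 16): R_P_ = 4×3 = 12; R_pp = 4×1 = 4
Apply the phenotype rules: R_P_ (12) → walnut; R_pp (4) → rose
Phenotype counts (out of 16): 12 walnut, 4 rose
rose: 4 out of 16 → fraction 1/4
Expected count = 1/4 × 32 = 8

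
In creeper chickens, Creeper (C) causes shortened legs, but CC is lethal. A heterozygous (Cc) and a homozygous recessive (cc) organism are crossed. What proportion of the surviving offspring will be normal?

Cross: Cc × cc
Punnett square offspring (before lethality): 2 Cc, 2 cc
No CC offspring are produced in this cross.
normal: 2 out of 4
Probability: 2/4 = 1/2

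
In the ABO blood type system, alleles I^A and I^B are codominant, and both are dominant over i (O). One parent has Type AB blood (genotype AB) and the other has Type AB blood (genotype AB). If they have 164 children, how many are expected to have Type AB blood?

Cross: AB × AB
Possible offspring genotypes: 1 AA, 2 AB, 1 BB
Blood type counts: 1 Type A, 2 Type AB, 1 Type B
Probability of Type AB: 2/4 = 1/2
Expected count = 1/2 × 164 = 82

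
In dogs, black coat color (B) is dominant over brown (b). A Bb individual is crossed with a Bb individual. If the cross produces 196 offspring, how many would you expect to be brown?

Punnett square for Bb × Bb:
Offspring genotypes: 1 BB, 2 Bb, 1 bb
black: 3, brown: 1
brown: 1 out of 4 → fraction 1/4
Expected count = 1/4 × 196 = 49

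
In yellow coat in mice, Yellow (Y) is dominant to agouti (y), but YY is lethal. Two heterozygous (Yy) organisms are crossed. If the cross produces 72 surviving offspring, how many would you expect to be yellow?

Cross: Yy × Yy
Punnett square offspring (before lethality): 1 YY, 2 Yy, 1 yy
The YY genotype is lethal (embryos die); surviving offspring: 2 Yy, 1 yy
yellow: 2 out of 3 → fraction 2/3
Expected count = 2/3 × 72 = 48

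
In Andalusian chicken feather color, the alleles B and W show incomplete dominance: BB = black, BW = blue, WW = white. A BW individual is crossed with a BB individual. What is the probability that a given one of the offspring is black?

Punnett square for BW × BB:
Offspring genotypes: 2 BB, 2 BW
Phenotype counts: 2 black, 2 blue
black: 2 out of 4
Probability: 2/4 = 1/2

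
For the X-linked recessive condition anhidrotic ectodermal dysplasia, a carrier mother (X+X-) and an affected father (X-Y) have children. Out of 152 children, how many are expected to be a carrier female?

Cross: X+X- × X-Y
Offspring: 1 X+X-, 1 X+Y, 1 X-X-, 1 X-Y
Probability of a carrier female: 1/4
Expected count = 1/4 × 152 = 38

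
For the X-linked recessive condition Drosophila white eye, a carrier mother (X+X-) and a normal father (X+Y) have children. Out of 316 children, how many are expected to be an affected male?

Cross: X+X- × X+Y
Offspring: 1 X+X+, 1 X+Y, 1 X+X-, 1 X-Y
Probability of an affected male: 1/4
Expected count = 1/4 × 316 = 79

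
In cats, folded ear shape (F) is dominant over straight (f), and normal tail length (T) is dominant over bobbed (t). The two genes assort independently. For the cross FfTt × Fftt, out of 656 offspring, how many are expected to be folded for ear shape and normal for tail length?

Dihybrid cross FfTt × Fftt — consider each gene separately:
ear shape: Ff × Ff → 1 FF, 2 Ff, 1 ff → 3 F_ : 1 ff (out of 4)
tail length: Tt × tt → 2 Tt, 2 tt → 2 T_ : 2 tt (out of 4)
Looking for: folded (F_) and normal (T_)
P(folded) = 3/4, P(normal) = 2/4
P(both) = 3/4 × 2/4 = 6/16 = 3/8
Expected count = 3/8 × 656 = 246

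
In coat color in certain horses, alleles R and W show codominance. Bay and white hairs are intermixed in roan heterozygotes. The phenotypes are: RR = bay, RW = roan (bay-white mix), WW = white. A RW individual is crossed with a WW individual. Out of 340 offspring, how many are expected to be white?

Punnett square for RW × WW:
Offspring genotypes: 2 RW, 2 WW
Phenotype counts: 2 roan (bay-white mix), 2 white
white: 2 out of 4 → fraction 1/2
Expected count = 1/2 × 340 = 170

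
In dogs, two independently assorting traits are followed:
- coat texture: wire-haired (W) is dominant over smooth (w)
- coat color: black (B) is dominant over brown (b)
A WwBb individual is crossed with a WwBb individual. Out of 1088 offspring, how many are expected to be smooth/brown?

Dihybrid cross WwBb × WwBb — consider each gene separately:
coat texture: Ww × Ww → 1 WW, 2 Ww, 1 ww → 3 W_ : 1 ww (out of 4)
coat color: Bb × Bb → 1 BB, 2 Bb, 1 bb → 3 B_ : 1 bb (out of 4)
Combine (counts out of 4 × 4 = 16): wire-haired/black (W_B_) = 3×3 = 9; wire-haired/brown (W_bb) = 3×1 = 3; smooth/black (wwB_) = 1×3 = 3; smooth/brown (wwbb) = 1×1 = 1
Phenotype counts (out of 16): 9 wire-haired/black, 3 wire-haired/brown, 3 smooth/black, 1 smooth/brown
smooth/brown: 1 out of 16 → fraction 1/16
Expected count = 1/16 × 1088 = 68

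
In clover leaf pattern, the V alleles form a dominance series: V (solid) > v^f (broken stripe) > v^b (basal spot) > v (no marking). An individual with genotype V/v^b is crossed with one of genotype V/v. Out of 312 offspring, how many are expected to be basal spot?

Cross: V/v^b × V/v
Allele dominance: V > v^f > v^b > v
Offspring genotypes: 1 V/V, 1 V/v, 1 V/v^b, 1 v^b/v
Phenotype counts: 3 solid, 1 basal spot
basal spot: 1 out of 4 → fraction 1/4
Expected count = 1/4 × 312 = 78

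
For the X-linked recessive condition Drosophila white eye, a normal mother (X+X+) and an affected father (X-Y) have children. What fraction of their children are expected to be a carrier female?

Cross: X+X+ × X-Y
Offspring: 2 X+X-, 2 X+Y
Probability of a carrier female: 2/4 = 1/2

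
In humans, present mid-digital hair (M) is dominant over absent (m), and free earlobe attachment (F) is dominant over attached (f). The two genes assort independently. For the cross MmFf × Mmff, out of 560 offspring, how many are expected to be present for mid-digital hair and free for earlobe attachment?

Dihybrid cross MmFf × Mmff — consider each gene separately:
mid-digital hair: Mm × Mm → 1 MM, 2 Mm, 1 mm → 3 M_ : 1 mm (out of 4)
earlobe attachment: Ff × ff → 2 Ff, 2 ff → 2 F_ : 2 ff (out of 4)
Looking for: present (M_) and free (F_)
P(present) = 3/4, P(free) = 2/4
P(both) = 3/4 × 2/4 = 6/16 = 3/8
Expected count = 3/8 × 560 = 210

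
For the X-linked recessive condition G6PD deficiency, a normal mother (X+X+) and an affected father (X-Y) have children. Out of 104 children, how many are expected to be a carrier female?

Cross: X+X+ × X-Y
Offspring: 2 X+X-, 2 X+Y
Probability of a carrier female: 2/4 = 1/2
Expected count = 1/2 × 104 = 52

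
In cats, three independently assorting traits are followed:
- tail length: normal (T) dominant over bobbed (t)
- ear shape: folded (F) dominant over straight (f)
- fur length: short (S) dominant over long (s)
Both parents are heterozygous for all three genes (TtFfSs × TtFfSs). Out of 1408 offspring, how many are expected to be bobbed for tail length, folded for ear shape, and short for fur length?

Trihybrid cross: TtFfSs × TtFfSs
Each trait segregates independently with a 3:1 phenotypic ratio, so each gene contributes 3/4 (dominant) or 1/4 (recessive).
Target: bobbed (tail length), folded (ear shape), short (fur length)
Probability = product of independent per-trait probabilities
= 1/4 × 3/4 × 3/4 = 9/64
Expected count = 9/64 × 1408 = 198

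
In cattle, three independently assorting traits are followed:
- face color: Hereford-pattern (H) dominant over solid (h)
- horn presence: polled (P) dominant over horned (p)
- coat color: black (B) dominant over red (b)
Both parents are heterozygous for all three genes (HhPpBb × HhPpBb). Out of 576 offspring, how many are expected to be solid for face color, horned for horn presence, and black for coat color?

Trihybrid cross: HhPpBb × HhPpBb
Each trait segregates independently with a 3:1 phenotypic ratio, so each gene contributes 3/4 (dominant) or 1/4 (recessive).
Target: solid (face color), horned (horn presence), black (coat color)
Probability = product of independent per-trait probabilities
= 1/4 × 1/4 × 3/4 = 3/64
Expected count = 3/64 × 576 = 27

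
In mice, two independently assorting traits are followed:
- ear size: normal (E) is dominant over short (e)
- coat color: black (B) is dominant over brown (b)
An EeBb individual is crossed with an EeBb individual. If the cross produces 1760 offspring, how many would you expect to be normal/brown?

Dihybrid cross EeBb × EeBb — consider each gene separately:
ear size: Ee × Ee → 1 EE, 2 Ee, 1 ee → 3 E_ : 1 ee (out of 4)
coat color: Bb × Bb → 1 BB, 2 Bb, 1 bb → 3 B_ : 1 bb (out of 4)
Combine (counts out of 4 × 4 = 16): normal/black (E_B_) = 3×3 = 9; normal/brown (E_bb) = 3×1 = 3; short/black (eeB_) = 1×3 = 3; short/brown (eebb) = 1×1 = 1
Phenotype counts (out of 16): 9 normal/black, 3 normal/brown, 3 short/black, 1 short/brown
normal/brown: 3 out of 16 → fraction 3/16
Expected count = 3/16 × 1760 = 330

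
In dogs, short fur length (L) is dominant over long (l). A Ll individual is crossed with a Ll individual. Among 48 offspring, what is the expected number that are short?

Punnett square for Ll × Ll:
Offspring genotypes: 1 LL, 2 Ll, 1 ll
short: 3, long: 1
short: 3 out of 4 → fraction 3/4
Expected count = 3/4 × 48 = 36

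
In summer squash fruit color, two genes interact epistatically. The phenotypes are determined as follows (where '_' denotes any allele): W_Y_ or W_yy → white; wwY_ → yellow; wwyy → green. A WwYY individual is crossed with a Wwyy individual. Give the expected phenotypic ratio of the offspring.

Cross: WwYY × Wwyy — consider each gene separately:
W gene: Ww × Ww → 1 WW, 2 Ww, 1 ww → 3 W_ : 1 ww (out of 4)
Y gene: YY × yy → 4 Yy → 4 Y_ (out of 4)
Genotype classes (out of 4 × 4 = 16): W_Y_ = 3×4 = 12; wwY_ = 1×4 = 4
Apply the phenotype rules: W_Y_ (12) → white; wwY_ (4) → yellow
Phenotype counts (out of 16): 12 white, 4 yellow
Ratio: 3 white : 1 yellow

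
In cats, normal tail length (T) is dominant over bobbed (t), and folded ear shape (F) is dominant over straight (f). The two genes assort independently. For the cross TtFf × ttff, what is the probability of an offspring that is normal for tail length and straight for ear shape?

Dihybrid cross TtFf × ttff — consider each gene separately:
tail length: Tt × tt → 2 Tt, 2 tt → 2 T_ : 2 tt (out of 4)
ear shape: Ff × ff → 2 Ff, 2 ff → 2 F_ : 2 ff (out of 4)
Looking for: normal (T_) and straight (ff)
P(normal) = 2/4, P(straight) = 2/4
P(both) = 2/4 × 2/4 = 4/16 = 1/4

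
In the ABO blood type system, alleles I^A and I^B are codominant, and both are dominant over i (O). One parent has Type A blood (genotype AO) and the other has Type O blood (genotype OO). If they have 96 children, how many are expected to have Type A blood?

Cross: AO × OO
Possible offspring genotypes: 2 AO, 2 OO
Blood type counts: 2 Type A, 2 Type O
Probability of Type A: 2/4 = 1/2
Expected count = 1/2 × 96 = 48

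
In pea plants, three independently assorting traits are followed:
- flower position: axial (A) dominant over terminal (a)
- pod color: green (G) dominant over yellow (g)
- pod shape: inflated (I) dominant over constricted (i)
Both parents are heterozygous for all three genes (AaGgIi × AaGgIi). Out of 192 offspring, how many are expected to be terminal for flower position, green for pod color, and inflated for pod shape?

Trihybrid cross: AaGgIi × AaGgIi
Each trait segregates independently with a 3:1 phenotypic ratio, so each gene contributes 3/4 (dominant) or 1/4 (recessive).
Target: terminal (flower position), green (pod color), inflated (pod shape)
Probability = product of independent per-trait probabilities
= 1/4 × 3/4 × 3/4 = 9/64
Expected count = 9/64 × 192 = 27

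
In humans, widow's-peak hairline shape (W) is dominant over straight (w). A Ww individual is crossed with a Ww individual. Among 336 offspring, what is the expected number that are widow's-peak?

Punnett square for Ww × Ww:
Offspring genotypes: 1 WW, 2 Ww, 1 ww
widow's-peak: 3, straight: 1
widow's-peak: 3 out of 4 → fraction 3/4
Expected count = 3/4 × 336 = 252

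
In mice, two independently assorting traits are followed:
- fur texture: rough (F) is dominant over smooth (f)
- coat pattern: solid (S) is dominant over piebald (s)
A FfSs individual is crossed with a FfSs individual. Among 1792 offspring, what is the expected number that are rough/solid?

Dihybrid cross FfSs × FfSs — consider each gene separately:
fur texture: Ff × Ff → 1 FF, 2 Ff, 1 ff → 3 F_ : 1 ff (out of 4)
coat pattern: Ss × Ss → 1 SS, 2 Ss, 1 ss → 3 S_ : 1 ss (out of 4)
Combine (counts out of 4 × 4 = 16): rough/solid (F_S_) = 3×3 = 9; rough/piebald (F_ss) = 3×1 = 3; smooth/solid (ffS_) = 1×3 = 3; smooth/piebald (ffss) = 1×1 = 1
Phenotype counts (out of 16): 9 rough/solid, 3 rough/piebald, 3 smooth/solid, 1 smooth/piebald
rough/solid: 9 out of 16 → fraction 9/16
Expected count = 9/16 × 1792 = 1008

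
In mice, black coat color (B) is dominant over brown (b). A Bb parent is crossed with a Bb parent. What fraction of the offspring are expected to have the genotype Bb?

Punnett square for Bb × Bb:
Offspring genotypes: 1 BB, 2 Bb, 1 bb
Total offspring: 4
Count with target: 2
Probability: 2/4 = 1/2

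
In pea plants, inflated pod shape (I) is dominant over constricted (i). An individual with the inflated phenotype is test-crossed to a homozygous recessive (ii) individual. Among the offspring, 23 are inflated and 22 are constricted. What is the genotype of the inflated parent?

Test cross: ? × ii
Offspring: 23 inflated, 22 constricted — approximately 1:1.
A 1:1 ratio in a test cross indicates the unknown parent is heterozygous (Ii).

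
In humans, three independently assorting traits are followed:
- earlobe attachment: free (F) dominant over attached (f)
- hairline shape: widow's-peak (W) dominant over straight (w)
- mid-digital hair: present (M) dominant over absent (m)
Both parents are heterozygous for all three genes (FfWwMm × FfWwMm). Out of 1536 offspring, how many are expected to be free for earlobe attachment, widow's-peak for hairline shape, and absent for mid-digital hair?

Trihybrid cross: FfWwMm × FfWwMm
Each trait segregates independently with a 3:1 phenotypic ratio, so each gene contributes 3/4 (dominant) or 1/4 (recessive).
Target: free (earlobe attachment), widow's-peak (hairline shape), absent (mid-digital hair)
Probability = product of independent per-trait probabilities
= 3/4 × 3/4 × 1/4 = 9/64
Expected count = 9/64 × 1536 = 216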